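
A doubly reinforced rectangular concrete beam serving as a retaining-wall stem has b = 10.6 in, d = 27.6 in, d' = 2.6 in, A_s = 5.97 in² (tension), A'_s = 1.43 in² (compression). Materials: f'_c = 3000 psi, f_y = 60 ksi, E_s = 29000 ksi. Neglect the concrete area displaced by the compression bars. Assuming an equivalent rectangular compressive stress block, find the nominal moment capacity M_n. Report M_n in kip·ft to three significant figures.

Assume both steels yield.
a = (A_s − A'_s) f_y/(0.85 f'_c b) = (5.97 − 1.43) × 60/(0.85 × 3 × 10.6) = 10.078 in.
c = a/β₁ = 10.078/0.85 = 11.856 in; ε'_s = 0.003(c − d')/c = 0.0023 ≥ ε_y = 0.0021, so the compression steel yields.
M_n = (A_s − A'_s) f_y (d − a/2) + A'_s f_y (d − d') = 272.4 × (27.6 − 5.039) + 85.8 × (27.6 − 2.6) = 6145.6 + 2145.0 = 8290.6 kip·in = 8290.6/12 = 690.88 kip·ft.

M_n ≈ 691 kip·ft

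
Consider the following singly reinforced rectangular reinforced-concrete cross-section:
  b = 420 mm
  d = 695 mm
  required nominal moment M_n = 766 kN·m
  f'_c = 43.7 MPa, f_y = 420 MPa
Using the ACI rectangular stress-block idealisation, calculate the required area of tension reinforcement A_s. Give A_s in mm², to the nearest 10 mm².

With M_n = 0.85 f'_c a b (d − a/2), solve the quadratic for a:
a = d − √(d² − 2M_n/(0.85 f'_c b)) = 695 − √(695² − 2 × 766×10⁶/(0.85 × 43.7 × 420)) = 74.66 mm.
A_s = 0.85 f'_c a b / f_y = 0.85 × 43.7 × 74.66 × 420 / 420 = 2773.2 mm².

A_s ≈ 2770 mm²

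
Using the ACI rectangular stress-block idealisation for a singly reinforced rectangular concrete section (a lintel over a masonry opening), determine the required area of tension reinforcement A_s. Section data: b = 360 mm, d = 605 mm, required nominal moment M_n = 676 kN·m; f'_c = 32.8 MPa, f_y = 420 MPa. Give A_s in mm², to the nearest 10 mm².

With M_n = 0.85 f'_c a b (d − a/2), solve the quadratic for a:
a = d − √(d² − 2M_n/(0.85 f'_c b)) = 605 − √(605² − 2 × 676×10⁶/(0.85 × 32.8 × 360)) = 124.04 mm.
A_s = 0.85 f'_c a b / f_y = 0.85 × 32.8 × 124.04 × 360 / 420 = 2964.2 mm².

A_s ≈ 2960 mm²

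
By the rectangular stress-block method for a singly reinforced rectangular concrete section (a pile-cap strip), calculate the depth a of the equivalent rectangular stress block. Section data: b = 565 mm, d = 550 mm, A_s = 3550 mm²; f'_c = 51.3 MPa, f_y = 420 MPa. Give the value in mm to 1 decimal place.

a ≈ 60.5 mm

T = A_s f_y = 3550 × 420 = 1491000 N = 1491 kN.
Setting C = 0.85 f'_c a b equal to T: a = 1491000/(0.85 × 51.3 × 565) = 60.5 mm.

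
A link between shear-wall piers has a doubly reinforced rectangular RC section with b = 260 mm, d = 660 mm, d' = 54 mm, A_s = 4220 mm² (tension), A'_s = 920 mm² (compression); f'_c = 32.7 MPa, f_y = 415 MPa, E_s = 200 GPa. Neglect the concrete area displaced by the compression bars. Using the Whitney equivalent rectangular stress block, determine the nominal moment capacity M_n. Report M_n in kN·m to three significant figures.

M_n ≈ 1010 kN·m

Assume both tension and compression steel yield.
Net tension couple steel: A_s − A'_s = 3300 mm².
a = (A_s − A'_s) f_y / (0.85 f'_c b) = 1369500/(0.85 × 32.7 × 260) = 189.51 mm.
c = a/β₁ = 189.51/0.816 = 232.24 mm; ε'_s = 0.003(c − d')/c = 0.0023 ≥ f_y/E_s = 0.0021, so compression steel does yield.
M_n = (A_s − A'_s) f_y (d − a/2) + A'_s f_y (d − d') = [1369500 × (660 − 94.755) + 381800 × (660 − 54)] × 10⁻⁶ = 774.10 + 231.37 = 1005.47 kN·m.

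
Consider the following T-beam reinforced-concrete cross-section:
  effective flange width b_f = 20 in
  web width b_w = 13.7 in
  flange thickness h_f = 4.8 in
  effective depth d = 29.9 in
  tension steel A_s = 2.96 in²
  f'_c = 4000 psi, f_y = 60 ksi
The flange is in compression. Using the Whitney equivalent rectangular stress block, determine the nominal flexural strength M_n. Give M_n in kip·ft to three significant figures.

Tension: T = A_s f_y = 2.96 × 60 = 177.6 kips.
Try a within the flange: a = T/(0.85 f'_c b_f) = 177.6/(0.85 × 4 × 20) = 2.612 in.
Since a = 2.612 ≤ h_f = 4.8 in, the stress block lies entirely in the flange; analyse as a rectangular beam of width b_f.
M_n = T(d − a/2) = 177.6 × (29.9 − 1.306) = 5078.3 kip·in.
M_n = 5078.3/12 = 423.19 kip·ft.

M_n ≈ 423 kip·ft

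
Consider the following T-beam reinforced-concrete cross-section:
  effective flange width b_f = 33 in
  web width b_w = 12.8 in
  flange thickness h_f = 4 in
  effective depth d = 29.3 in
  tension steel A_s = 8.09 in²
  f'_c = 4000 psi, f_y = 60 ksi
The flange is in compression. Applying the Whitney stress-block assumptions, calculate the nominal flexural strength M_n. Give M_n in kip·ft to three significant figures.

Tension: T = A_s f_y = 8.09 × 60 = 485.4 kips.
Try a within the flange: a = T/(0.85 f'_c b_f) = 485.4/(0.85 × 4 × 33) = 4.326 in.
a = 4.326 > h_f = 4 in: the block extends into the web. Split into flange-overhang and web parts.
C_f = 0.85 f'_c (b_f − b_w) h_f = 0.85 × 4 × (33 − 12.8) × 4 = 274.7 kips.
Remaining web compression depth: a_w = (T − C_f)/(0.85 f'_c b_w) = (485.4 − 274.7)/(0.85 × 4 × 12.8) = 4.841 in.
M_n = C_f(d − h_f/2) + (T − C_f)(d − a_w/2) = 274.7 × (29.3 − 2) + 210.7 × (29.3 − 2.4205) = 7499.3 + 5663.5 = 13162.8 kip·in.
M_n = 13162.8/12 = 1096.90 kip·ft.

M_n ≈ 1100 kip·ft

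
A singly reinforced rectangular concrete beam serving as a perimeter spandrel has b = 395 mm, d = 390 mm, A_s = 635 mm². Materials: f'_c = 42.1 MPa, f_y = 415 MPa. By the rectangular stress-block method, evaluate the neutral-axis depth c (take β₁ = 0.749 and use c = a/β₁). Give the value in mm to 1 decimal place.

c ≈ 24.9 mm

T = A_s f_y = 635 × 415 = 263525 N = 263.525 kN.
Setting C = 0.85 f'_c a b equal to T: a = 263525/(0.85 × 42.1 × 395) = 18.643 mm.
With β₁ = 0.749, c = a/β₁ = 18.643/0.749 = 24.9 mm.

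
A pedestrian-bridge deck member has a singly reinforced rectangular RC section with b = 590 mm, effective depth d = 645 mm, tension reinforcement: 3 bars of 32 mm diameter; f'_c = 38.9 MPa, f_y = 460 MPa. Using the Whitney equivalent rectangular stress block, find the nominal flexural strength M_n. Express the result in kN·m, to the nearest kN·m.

M_n ≈ 684 kN·m

A_s = 3 × 804 = 2412 mm².
T = A_s f_y = 2412 × 460 = 1109520 N = 1109.52 kN.
From C = T: a = T/(0.85 f'_c b) = 1109520/(0.85 × 38.9 × 590) = 56.87 mm.
M_n = T(d − a/2) = 1109.52 kN × (645 − 28.435) mm = 684.09 kN·m.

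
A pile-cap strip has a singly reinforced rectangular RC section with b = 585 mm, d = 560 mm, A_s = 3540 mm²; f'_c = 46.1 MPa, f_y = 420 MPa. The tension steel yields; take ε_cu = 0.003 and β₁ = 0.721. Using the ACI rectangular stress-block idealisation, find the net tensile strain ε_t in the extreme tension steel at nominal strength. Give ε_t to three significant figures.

a = A_s f_y/(0.85 f'_c b) = 64.86 mm.
β₁ = 0.721, so c = a/β₁ = 64.86/0.721 = 89.96 mm.
From the linear strain diagram with ε_cu = 0.003: ε_t = 0.003 (d − c)/c = 0.003 × (560 − 89.96)/89.96 = 0.0157.
Since ε_t ≥ 0.005, the section is tension-controlled.

ε_t ≈ 0.0157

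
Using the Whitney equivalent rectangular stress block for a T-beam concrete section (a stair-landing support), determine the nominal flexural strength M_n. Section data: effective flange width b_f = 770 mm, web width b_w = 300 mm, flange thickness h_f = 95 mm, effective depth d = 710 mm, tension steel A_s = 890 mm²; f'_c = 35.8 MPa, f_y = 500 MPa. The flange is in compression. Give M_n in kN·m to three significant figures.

M_n ≈ 312 kN·m

Tension: T = A_s f_y = 890 × 500 = 445000 N.
Try a within the flange: a = T/(0.85 f'_c b_f) = 445000/(0.85 × 35.8 × 770) = 18.99 mm.
Since a = 18.99 ≤ h_f = 95 mm, the stress block lies entirely in the flange; analyse as a rectangular beam of width b_f.
M_n = T(d − a/2) = 445000 × (710 − 9.495) = 311.72 × 10⁶ N·mm.
M_n = 311.72 kN·m.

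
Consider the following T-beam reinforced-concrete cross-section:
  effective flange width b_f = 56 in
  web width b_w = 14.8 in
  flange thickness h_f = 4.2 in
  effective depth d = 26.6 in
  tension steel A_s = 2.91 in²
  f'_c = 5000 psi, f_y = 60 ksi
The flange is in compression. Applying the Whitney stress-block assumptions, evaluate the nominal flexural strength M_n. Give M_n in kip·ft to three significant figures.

Tension: T = A_s f_y = 2.91 × 60 = 174.6 kips.
Try a within the flange: a = T/(0.85 f'_c b_f) = 174.6/(0.85 × 5 × 56) = 0.734 in.
Since a = 0.734 ≤ h_f = 4.2 in, the stress block lies entirely in the flange; analyse as a rectangular beam of width b_f.
M_n = T(d − a/2) = 174.6 × (26.6 − 0.367) = 4580.3 kip·in.
M_n = 4580.3/12 = 381.69 kip·ft.

M_n ≈ 382 kip·ft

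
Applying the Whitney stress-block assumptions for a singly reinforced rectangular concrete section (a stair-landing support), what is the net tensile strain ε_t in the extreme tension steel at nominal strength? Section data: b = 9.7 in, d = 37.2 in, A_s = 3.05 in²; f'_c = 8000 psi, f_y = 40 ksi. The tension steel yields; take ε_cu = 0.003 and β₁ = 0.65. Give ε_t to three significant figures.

a = A_s f_y/(0.85 f'_c b) = 1.850 in.
β₁ = 0.65, so c = a/β₁ = 1.850/0.65 = 2.846 in.
From the linear strain diagram with ε_cu = 0.003: ε_t = 0.003 (d − c)/c = 0.003 × (37.2 − 2.846)/2.846 = 0.0362.
Since ε_t ≥ 0.005, the section is tension-controlled.

ε_t ≈ 0.0362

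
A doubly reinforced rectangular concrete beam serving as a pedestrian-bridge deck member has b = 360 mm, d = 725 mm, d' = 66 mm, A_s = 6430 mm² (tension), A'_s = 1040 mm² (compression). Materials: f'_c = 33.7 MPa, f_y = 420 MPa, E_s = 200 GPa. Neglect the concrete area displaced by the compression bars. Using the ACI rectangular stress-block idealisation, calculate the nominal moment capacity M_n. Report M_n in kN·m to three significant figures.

M_n ≈ 1680 kN·m

Assume both tension and compression steel yield.
Net tension couple steel: A_s − A'_s = 5390 mm².
a = (A_s − A'_s) f_y / (0.85 f'_c b) = 2263800/(0.85 × 33.7 × 360) = 219.53 mm.
c = a/β₁ = 219.53/0.809 = 271.36 mm; ε'_s = 0.003(c − d')/c = 0.0023 ≥ f_y/E_s = 0.0021, so compression steel does yield.
M_n = (A_s − A'_s) f_y (d − a/2) + A'_s f_y (d − d') = [2263800 × (725 − 109.765) + 436800 × (725 − 66)] × 10⁻⁶ = 1392.77 + 287.85 = 1680.62 kN·m.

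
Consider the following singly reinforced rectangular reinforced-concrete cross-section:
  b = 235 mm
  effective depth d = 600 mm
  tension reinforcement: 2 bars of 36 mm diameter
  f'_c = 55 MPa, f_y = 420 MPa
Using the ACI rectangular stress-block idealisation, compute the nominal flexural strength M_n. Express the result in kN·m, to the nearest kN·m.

A_s = 2 × 1018 = 2036 mm².
T = A_s f_y = 2036 × 420 = 855120 N = 855.12 kN.
From C = T: a = T/(0.85 f'_c b) = 855120/(0.85 × 55 × 235) = 77.84 mm.
M_n = T(d − a/2) = 855.12 kN × (600 − 38.92) mm = 479.79 kN·m.

M_n ≈ 480 kN·m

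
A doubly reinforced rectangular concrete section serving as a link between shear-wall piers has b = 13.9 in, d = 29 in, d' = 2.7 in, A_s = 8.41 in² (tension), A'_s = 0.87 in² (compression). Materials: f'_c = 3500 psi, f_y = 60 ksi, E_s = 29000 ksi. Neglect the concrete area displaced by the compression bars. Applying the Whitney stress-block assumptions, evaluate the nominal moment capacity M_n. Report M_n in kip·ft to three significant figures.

M_n ≈ 1000 kip·ft

Assume both steels yield.
a = (A_s − A'_s) f_y/(0.85 f'_c b) = (8.41 − 0.87) × 60/(0.85 × 3.5 × 13.9) = 10.940 in.
c = a/β₁ = 10.940/0.85 = 12.871 in; ε'_s = 0.003(c − d')/c = 0.0024 ≥ ε_y = 0.0021, so the compression steel yields.
M_n = (A_s − A'_s) f_y (d − a/2) + A'_s f_y (d − d') = 452.4 × (29 − 5.47) + 52.2 × (29 − 2.7) = 10645.0 + 1372.9 = 12017.9 kip·in = 12017.9/12 = 1001.49 kip·ft.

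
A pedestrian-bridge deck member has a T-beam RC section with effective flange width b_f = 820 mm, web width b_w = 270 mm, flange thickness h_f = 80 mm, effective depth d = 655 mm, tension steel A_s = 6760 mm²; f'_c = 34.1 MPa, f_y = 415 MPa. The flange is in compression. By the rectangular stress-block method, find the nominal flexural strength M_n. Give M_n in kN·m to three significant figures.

Tension: T = A_s f_y = 6760 × 415 = 2805400 N.
Try a within the flange: a = T/(0.85 f'_c b_f) = 2805400/(0.85 × 34.1 × 820) = 118.03 mm.
a = 118.03 > h_f = 80 mm: the block extends into the web. Split into flange-overhang and web parts.
C_f = 0.85 f'_c (b_f − b_w) h_f = 0.85 × 34.1 × (820 − 270) × 80 = 1275340 N.
Remaining web compression depth: a_w = (T − C_f)/(0.85 f'_c b_w) = (2805400 − 1275340)/(0.85 × 34.1 × 270) = 195.51 mm.
M_n = C_f(d − h_f/2) + (T − C_f)(d − a_w/2) = 1275340 × (655 − 40) + 1530060 × (655 − 97.755) = 784.33 + 852.62 = 1636.95 × 10⁶ N·mm.
M_n = 1636.95 kN·m.

M_n ≈ 1640 kN·m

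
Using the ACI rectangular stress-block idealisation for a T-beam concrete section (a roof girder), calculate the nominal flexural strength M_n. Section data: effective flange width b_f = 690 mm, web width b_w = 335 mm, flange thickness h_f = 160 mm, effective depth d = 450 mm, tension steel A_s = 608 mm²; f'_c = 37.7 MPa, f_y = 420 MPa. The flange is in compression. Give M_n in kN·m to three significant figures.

Tension: T = A_s f_y = 608 × 420 = 255360 N.
Try a within the flange: a = T/(0.85 f'_c b_f) = 255360/(0.85 × 37.7 × 690) = 11.55 mm.
Since a = 11.55 ≤ h_f = 160 mm, the stress block lies entirely in the flange; analyse as a rectangular beam of width b_f.
M_n = T(d − a/2) = 255360 × (450 − 5.775) = 113.44 × 10⁶ N·mm.
M_n = 113.44 kN·m.

M_n ≈ 113 kN·m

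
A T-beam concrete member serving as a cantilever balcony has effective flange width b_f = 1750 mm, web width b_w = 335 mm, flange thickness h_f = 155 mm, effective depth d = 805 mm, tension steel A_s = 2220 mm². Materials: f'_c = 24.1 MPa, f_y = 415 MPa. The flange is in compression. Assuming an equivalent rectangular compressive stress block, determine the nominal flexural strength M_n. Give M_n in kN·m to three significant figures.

M_n ≈ 730 kN·m

Tension: T = A_s f_y = 2220 × 415 = 921300 N.
Try a within the flange: a = T/(0.85 f'_c b_f) = 921300/(0.85 × 24.1 × 1750) = 25.70 mm.
Since a = 25.70 ≤ h_f = 155 mm, the stress block lies entirely in the flange; analyse as a rectangular beam of width b_f.
M_n = T(d − a/2) = 921300 × (805 − 12.85) = 729.81 × 10⁶ N·mm.
M_n = 729.81 kN·m.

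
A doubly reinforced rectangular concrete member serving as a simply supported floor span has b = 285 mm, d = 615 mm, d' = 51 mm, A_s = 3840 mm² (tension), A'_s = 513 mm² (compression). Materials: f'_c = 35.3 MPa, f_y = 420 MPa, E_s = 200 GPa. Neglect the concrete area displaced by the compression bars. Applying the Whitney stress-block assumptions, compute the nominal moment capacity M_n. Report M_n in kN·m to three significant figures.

Assume both tension and compression steel yield.
Net tension couple steel: A_s − A'_s = 3327 mm².
a = (A_s − A'_s) f_y / (0.85 f'_c b) = 1397340/(0.85 × 35.3 × 285) = 163.40 mm.
c = a/β₁ = 163.40/0.798 = 204.76 mm; ε'_s = 0.003(c − d')/c = 0.0023 ≥ f_y/E_s = 0.0021, so compression steel does yield.
M_n = (A_s − A'_s) f_y (d − a/2) + A'_s f_y (d − d') = [1397340 × (615 − 81.7) + 215460 × (615 − 51)] × 10⁻⁶ = 745.20 + 121.52 = 866.72 kN·m.

M_n ≈ 867 kN·m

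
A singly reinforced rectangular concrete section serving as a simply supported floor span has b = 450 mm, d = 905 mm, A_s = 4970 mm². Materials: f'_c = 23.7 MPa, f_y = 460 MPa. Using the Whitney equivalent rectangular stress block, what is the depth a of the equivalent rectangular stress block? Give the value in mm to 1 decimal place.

a ≈ 252.2 mm

T = A_s f_y = 4970 × 460 = 2286200 N = 2286.2 kN.
Setting C = 0.85 f'_c a b equal to T: a = 2286200/(0.85 × 23.7 × 450) = 252.2 mm.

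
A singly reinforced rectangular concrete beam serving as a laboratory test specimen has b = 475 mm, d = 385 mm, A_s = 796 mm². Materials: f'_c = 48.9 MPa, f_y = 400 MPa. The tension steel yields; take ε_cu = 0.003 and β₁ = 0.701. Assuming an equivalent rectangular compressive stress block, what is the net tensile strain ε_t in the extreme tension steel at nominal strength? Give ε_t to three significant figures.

a = A_s f_y/(0.85 f'_c b) = 16.13 mm.
β₁ = 0.701, so c = a/β₁ = 16.13/0.701 = 23.01 mm.
From the linear strain diagram with ε_cu = 0.003: ε_t = 0.003 (d − c)/c = 0.003 × (385 − 23.01)/23.01 = 0.0472.
Since ε_t ≥ 0.005, the section is tension-controlled.

ε_t ≈ 0.0472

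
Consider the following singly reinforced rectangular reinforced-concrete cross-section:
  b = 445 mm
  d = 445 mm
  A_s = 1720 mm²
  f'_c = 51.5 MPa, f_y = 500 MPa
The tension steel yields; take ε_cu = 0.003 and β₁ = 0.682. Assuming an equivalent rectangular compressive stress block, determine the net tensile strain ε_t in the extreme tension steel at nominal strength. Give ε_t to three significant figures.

ε_t ≈ 0.0176

a = A_s f_y/(0.85 f'_c b) = 44.15 mm.
β₁ = 0.682, so c = a/β₁ = 44.15/0.682 = 64.74 mm.
From the linear strain diagram with ε_cu = 0.003: ε_t = 0.003 (d − c)/c = 0.003 × (445 − 64.74)/64.74 = 0.0176.
Since ε_t ≥ 0.005, the section is tension-controlled.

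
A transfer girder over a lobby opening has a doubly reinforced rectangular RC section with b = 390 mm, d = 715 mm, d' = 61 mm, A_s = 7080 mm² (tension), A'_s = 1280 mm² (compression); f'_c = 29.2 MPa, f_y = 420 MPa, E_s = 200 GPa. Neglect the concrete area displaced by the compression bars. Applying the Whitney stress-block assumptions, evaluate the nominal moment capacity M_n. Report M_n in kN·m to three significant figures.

M_n ≈ 1790 kN·m

Assume both tension and compression steel yield.
Net tension couple steel: A_s − A'_s = 5800 mm².
a = (A_s − A'_s) f_y / (0.85 f'_c b) = 2436000/(0.85 × 29.2 × 390) = 251.66 mm.
c = a/β₁ = 251.66/0.841 = 299.24 mm; ε'_s = 0.003(c − d')/c = 0.0024 ≥ f_y/E_s = 0.0021, so compression steel does yield.
M_n = (A_s − A'_s) f_y (d − a/2) + A'_s f_y (d − d') = [2436000 × (715 − 125.83) + 537600 × (715 − 61)] × 10⁻⁶ = 1435.22 + 351.59 = 1786.81 kN·m.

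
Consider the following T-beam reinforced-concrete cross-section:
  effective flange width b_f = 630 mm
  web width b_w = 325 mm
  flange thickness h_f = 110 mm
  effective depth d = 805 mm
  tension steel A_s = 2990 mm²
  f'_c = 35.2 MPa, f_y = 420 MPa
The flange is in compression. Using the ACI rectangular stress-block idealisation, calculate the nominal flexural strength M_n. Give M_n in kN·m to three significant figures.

Tension: T = A_s f_y = 2990 × 420 = 1255800 N.
Try a within the flange: a = T/(0.85 f'_c b_f) = 1255800/(0.85 × 35.2 × 630) = 66.62 mm.
Since a = 66.62 ≤ h_f = 110 mm, the stress block lies entirely in the flange; analyse as a rectangular beam of width b_f.
M_n = T(d − a/2) = 1255800 × (805 − 33.31) = 969.09 × 10⁶ N·mm.
M_n = 969.09 kN·m.

M_n ≈ 969 kN·m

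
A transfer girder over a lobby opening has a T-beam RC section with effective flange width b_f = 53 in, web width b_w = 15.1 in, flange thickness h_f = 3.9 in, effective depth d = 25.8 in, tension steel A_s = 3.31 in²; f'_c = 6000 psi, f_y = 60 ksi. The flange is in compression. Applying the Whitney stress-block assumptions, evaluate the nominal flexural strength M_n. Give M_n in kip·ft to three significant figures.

Tension: T = A_s f_y = 3.31 × 60 = 198.6 kips.
Try a within the flange: a = T/(0.85 f'_c b_f) = 198.6/(0.85 × 6 × 53) = 0.735 in.
Since a = 0.735 ≤ h_f = 3.9 in, the stress block lies entirely in the flange; analyse as a rectangular beam of width b_f.
M_n = T(d − a/2) = 198.6 × (25.8 − 0.3675) = 5050.9 kip·in.
M_n = 5050.9/12 = 420.91 kip·ft.

M_n ≈ 421 kip·ft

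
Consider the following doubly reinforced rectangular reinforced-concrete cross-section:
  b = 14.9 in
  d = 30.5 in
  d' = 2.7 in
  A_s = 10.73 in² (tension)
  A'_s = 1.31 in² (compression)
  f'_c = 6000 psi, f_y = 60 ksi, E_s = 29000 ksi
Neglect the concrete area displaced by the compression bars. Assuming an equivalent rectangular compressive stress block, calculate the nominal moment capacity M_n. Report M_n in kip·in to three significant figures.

M_n ≈ 17300 kip·in

Assume both steels yield.
a = (A_s − A'_s) f_y/(0.85 f'_c b) = (10.73 − 1.31) × 60/(0.85 × 6 × 14.9) = 7.438 in.
c = a/β₁ = 7.438/0.75 = 9.917 in; ε'_s = 0.003(c − d')/c = 0.0022 ≥ ε_y = 0.0021, so the compression steel yields.
M_n = (A_s − A'_s) f_y (d − a/2) + A'_s f_y (d − d') = 565.2 × (30.5 − 3.719) + 78.6 × (30.5 − 2.7) = 15136.6 + 2185.1 = 17321.7 kip·in.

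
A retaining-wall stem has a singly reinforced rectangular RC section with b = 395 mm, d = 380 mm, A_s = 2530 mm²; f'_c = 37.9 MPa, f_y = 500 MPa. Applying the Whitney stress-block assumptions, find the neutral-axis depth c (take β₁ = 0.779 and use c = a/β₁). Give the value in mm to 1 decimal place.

T = A_s f_y = 2530 × 500 = 1265000 N = 1265 kN.
Setting C = 0.85 f'_c a b equal to T: a = 1265000/(0.85 × 37.9 × 395) = 99.411 mm.
With β₁ = 0.779, c = a/β₁ = 99.411/0.779 = 127.6 mm.

c ≈ 127.6 mm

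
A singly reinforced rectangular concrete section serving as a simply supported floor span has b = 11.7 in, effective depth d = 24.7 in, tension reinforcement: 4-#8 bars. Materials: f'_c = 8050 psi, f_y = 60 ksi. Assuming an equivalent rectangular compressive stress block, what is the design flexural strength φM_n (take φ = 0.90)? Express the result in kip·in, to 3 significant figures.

A_s = 4 × 0.79 = 3.16 in².
T = A_s f_y = 3.16 × 60 = 189.6 kips.
a = T/(0.85 f'_c b) = 189.6/(0.85 × 8.05 × 11.7) = 2.368 in.
M_n = T(d − a/2) = 189.6 × (24.7 − 1.184) = 4458.6 kip·in.
φM_n = 0.90 × 4458.6 = 4012.7 kip·in.

φM_n ≈ 4010 kip·in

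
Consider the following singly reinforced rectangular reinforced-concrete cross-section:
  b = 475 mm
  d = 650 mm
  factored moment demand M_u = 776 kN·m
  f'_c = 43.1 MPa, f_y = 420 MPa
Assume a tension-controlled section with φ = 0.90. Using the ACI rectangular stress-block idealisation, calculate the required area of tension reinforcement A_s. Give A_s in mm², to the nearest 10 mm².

M_n = M_u/φ = 776/0.90 = 862.222 kN·m.
With M_n = 0.85 f'_c a b (d − a/2), solve the quadratic for a:
a = d − √(d² − 2M_n/(0.85 f'_c b)) = 650 − √(650² − 2 × 862.222×10⁶/(0.85 × 43.1 × 475)) = 81.31 mm.
A_s = 0.85 f'_c a b / f_y = 0.85 × 43.1 × 81.31 × 475 / 420 = 3368.9 mm².

A_s ≈ 3370 mm²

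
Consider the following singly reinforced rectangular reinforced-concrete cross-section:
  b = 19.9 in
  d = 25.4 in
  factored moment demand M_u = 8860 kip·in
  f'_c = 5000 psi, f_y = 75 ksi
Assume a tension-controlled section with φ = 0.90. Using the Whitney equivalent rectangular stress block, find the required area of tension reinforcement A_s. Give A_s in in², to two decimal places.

M_n = M_u/φ = 8860/0.90 = 9844.44 kip·in.
From M_n = 0.85 f'_c a b (d − a/2):
a = d − √(d² − 2M_n/(0.85 f'_c b)) = 25.4 − √(25.4² − 2 × 9844.44/(0.85 × 5 × 19.9)) = 5.093 in.
A_s = 0.85 f'_c a b / f_y = 0.85 × 5 × 5.093 × 19.9 / 75 = 5.743 in².

A_s ≈ 5.74 in²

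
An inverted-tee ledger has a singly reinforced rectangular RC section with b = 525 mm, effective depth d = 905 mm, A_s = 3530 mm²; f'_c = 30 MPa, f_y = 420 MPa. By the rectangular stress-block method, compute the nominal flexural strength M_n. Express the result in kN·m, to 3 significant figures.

T = A_s f_y = 3530 × 420 = 1482600 N = 1482.6 kN.
From C = T: a = T/(0.85 f'_c b) = 1482600/(0.85 × 30 × 525) = 110.75 mm.
M_n = T(d − a/2) = 1482.6 kN × (905 − 55.375) mm = 1259.65 kN·m.

M_n ≈ 1260 kN·m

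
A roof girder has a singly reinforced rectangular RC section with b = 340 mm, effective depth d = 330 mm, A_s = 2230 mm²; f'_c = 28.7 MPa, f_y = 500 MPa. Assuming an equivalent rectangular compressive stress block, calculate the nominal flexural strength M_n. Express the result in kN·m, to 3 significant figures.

T = A_s f_y = 2230 × 500 = 1115000 N = 1115 kN.
From C = T: a = T/(0.85 f'_c b) = 1115000/(0.85 × 28.7 × 340) = 134.43 mm.
M_n = T(d − a/2) = 1115 kN × (330 − 67.215) mm = 293.01 kN·m.

M_n ≈ 293 kN·m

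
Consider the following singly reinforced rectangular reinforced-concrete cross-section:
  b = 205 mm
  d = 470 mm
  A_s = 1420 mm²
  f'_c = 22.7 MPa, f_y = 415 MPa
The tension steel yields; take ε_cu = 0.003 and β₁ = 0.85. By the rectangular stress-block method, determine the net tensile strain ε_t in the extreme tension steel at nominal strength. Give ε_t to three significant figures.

ε_t ≈ 0.00504

a = A_s f_y/(0.85 f'_c b) = 148.98 mm.
β₁ = 0.85, so c = a/β₁ = 148.98/0.85 = 175.27 mm.
From the linear strain diagram with ε_cu = 0.003: ε_t = 0.003 (d − c)/c = 0.003 × (470 − 175.27)/175.27 = 0.00504.
Since ε_t ≥ 0.005, the section is tension-controlled.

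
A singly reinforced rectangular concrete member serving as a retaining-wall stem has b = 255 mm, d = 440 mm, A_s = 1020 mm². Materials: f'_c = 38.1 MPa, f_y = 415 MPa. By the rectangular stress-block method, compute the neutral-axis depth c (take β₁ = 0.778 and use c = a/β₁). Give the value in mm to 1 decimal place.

c ≈ 65.9 mm

T = A_s f_y = 1020 × 415 = 423300 N = 423.3 kN.
Setting C = 0.85 f'_c a b equal to T: a = 423300/(0.85 × 38.1 × 255) = 51.258 mm.
With β₁ = 0.778, c = a/β₁ = 51.258/0.778 = 65.9 mm.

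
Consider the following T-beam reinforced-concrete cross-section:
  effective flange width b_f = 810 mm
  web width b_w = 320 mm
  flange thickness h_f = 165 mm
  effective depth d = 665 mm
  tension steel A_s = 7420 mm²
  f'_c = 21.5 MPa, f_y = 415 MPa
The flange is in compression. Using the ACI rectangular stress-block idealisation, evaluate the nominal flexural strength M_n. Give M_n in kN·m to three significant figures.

Tension: T = A_s f_y = 7420 × 415 = 3079300 N.
Try a within the flange: a = T/(0.85 f'_c b_f) = 3079300/(0.85 × 21.5 × 810) = 208.02 mm.
a = 208.02 > h_f = 165 mm: the block extends into the web. Split into flange-overhang and web parts.
C_f = 0.85 f'_c (b_f − b_w) h_f = 0.85 × 21.5 × (810 − 320) × 165 = 1477534 N.
Remaining web compression depth: a_w = (T − C_f)/(0.85 f'_c b_w) = (3079300 − 1477534)/(0.85 × 21.5 × 320) = 273.90 mm.
M_n = C_f(d − h_f/2) + (T − C_f)(d − a_w/2) = 1477534 × (665 − 82.5) + 1601766 × (665 − 136.95) = 860.66 + 845.81 = 1706.47 × 10⁶ N·mm.
M_n = 1706.47 kN·m.

M_n ≈ 1710 kN·m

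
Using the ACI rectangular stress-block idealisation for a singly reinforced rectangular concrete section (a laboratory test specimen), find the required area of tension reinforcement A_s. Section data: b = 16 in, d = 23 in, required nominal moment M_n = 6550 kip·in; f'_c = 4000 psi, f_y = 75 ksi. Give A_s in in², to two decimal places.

From M_n = 0.85 f'_c a b (d − a/2):
a = d − √(d² − 2M_n/(0.85 f'_c b)) = 23 − √(23² − 2 × 6550/(0.85 × 4 × 16)) = 6.024 in.
A_s = 0.85 f'_c a b / f_y = 0.85 × 4 × 6.024 × 16 / 75 = 4.369 in².

A_s ≈ 4.37 in²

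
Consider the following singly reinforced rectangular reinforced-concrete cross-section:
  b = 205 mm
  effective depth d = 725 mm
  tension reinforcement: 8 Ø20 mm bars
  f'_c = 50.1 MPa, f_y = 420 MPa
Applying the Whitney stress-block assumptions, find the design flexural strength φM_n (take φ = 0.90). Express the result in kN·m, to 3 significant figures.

φM_n ≈ 631 kN·m

A_s = 8 × 314 = 2512 mm².
T = A_s f_y = 2512 × 420 = 1055040 N = 1055.04 kN.
From C = T: a = T/(0.85 f'_c b) = 1055040/(0.85 × 50.1 × 205) = 120.85 mm.
M_n = T(d − a/2) = 1055.04 kN × (725 − 60.425) mm = 701.15 kN·m.
φM_n = 0.90 × 701.15 = 631.04 kN·m.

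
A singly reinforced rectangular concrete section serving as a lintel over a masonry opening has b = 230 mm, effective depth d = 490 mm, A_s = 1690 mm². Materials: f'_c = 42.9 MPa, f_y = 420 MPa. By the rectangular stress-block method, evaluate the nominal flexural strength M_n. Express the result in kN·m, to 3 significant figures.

M_n ≈ 318 kN·m

T = A_s f_y = 1690 × 420 = 709800 N = 709.8 kN.
From C = T: a = T/(0.85 f'_c b) = 709800/(0.85 × 42.9 × 230) = 84.63 mm.
M_n = T(d − a/2) = 709.8 kN × (490 − 42.315) mm = 317.77 kN·m.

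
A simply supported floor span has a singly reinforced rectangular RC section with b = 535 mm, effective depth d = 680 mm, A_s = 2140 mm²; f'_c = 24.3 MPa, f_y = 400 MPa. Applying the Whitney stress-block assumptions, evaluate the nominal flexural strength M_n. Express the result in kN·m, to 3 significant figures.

M_n ≈ 549 kN·m

T = A_s f_y = 2140 × 400 = 856000 N = 856 kN.
From C = T: a = T/(0.85 f'_c b) = 856000/(0.85 × 24.3 × 535) = 77.46 mm.
M_n = T(d − a/2) = 856 kN × (680 − 38.73) mm = 548.93 kN·m.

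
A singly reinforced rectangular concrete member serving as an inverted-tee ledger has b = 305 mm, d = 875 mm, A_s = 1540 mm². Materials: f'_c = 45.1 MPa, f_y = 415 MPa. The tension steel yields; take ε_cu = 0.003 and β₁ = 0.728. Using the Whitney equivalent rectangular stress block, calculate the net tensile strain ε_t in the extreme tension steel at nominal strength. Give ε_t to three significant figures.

ε_t ≈ 0.0320

a = A_s f_y/(0.85 f'_c b) = 54.66 mm.
β₁ = 0.728, so c = a/β₁ = 54.66/0.728 = 75.08 mm.
From the linear strain diagram with ε_cu = 0.003: ε_t = 0.003 (d − c)/c = 0.003 × (875 − 75.08)/75.08 = 0.0320.
Since ε_t ≥ 0.005, the section is tension-controlled.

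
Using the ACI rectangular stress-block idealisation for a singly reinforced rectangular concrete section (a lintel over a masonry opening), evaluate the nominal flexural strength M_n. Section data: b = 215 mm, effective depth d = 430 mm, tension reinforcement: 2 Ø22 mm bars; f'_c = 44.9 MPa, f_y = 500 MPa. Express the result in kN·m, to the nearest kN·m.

M_n ≈ 155 kN·m

A_s = 2 × 380 = 760 mm².
T = A_s f_y = 760 × 500 = 380000 N = 380 kN.
From C = T: a = T/(0.85 f'_c b) = 380000/(0.85 × 44.9 × 215) = 46.31 mm.
M_n = T(d − a/2) = 380 kN × (430 − 23.155) mm = 154.60 kN·m.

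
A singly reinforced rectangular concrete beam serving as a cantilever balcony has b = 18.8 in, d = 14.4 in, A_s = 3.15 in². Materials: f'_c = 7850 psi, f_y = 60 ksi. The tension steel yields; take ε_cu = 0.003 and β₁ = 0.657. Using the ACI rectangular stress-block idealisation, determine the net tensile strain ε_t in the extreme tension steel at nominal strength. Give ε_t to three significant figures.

ε_t ≈ 0.0158

a = A_s f_y/(0.85 f'_c b) = 1.507 in.
β₁ = 0.657, so c = a/β₁ = 1.507/0.657 = 2.294 in.
From the linear strain diagram with ε_cu = 0.003: ε_t = 0.003 (d − c)/c = 0.003 × (14.4 − 2.294)/2.294 = 0.0158.
Since ε_t ≥ 0.005, the section is tension-controlled.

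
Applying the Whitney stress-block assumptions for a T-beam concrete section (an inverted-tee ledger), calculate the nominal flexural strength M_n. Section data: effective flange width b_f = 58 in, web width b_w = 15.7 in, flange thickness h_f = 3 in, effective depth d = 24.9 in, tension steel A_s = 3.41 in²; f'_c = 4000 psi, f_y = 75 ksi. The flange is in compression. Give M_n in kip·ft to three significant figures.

Tension: T = A_s f_y = 3.41 × 75 = 255.75 kips.
Try a within the flange: a = T/(0.85 f'_c b_f) = 255.75/(0.85 × 4 × 58) = 1.297 in.
Since a = 1.297 ≤ h_f = 3 in, the stress block lies entirely in the flange; analyse as a rectangular beam of width b_f.
M_n = T(d − a/2) = 255.75 × (24.9 − 0.6485) = 6202.3 kip·in.
M_n = 6202.3/12 = 516.86 kip·ft.

M_n ≈ 517 kip·ft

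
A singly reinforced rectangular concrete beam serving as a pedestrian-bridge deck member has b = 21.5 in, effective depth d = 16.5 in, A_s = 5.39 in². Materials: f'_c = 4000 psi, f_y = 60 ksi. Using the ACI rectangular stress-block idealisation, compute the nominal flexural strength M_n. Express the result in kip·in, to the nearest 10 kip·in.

M_n ≈ 4620 kip·in

T = A_s f_y = 5.39 × 60 = 323.4 kips.
a = T/(0.85 f'_c b) = 323.4/(0.85 × 4 × 21.5) = 4.424 in.
M_n = T(d − a/2) = 323.4 × (16.5 − 2.212) = 4620.7 kip·in.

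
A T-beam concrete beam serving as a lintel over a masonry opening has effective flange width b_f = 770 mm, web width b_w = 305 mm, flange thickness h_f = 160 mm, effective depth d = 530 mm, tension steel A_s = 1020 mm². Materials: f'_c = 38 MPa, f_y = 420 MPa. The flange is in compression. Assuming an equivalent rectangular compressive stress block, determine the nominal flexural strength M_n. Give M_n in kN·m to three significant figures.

Tension: T = A_s f_y = 1020 × 420 = 428400 N.
Try a within the flange: a = T/(0.85 f'_c b_f) = 428400/(0.85 × 38 × 770) = 17.22 mm.
Since a = 17.22 ≤ h_f = 160 mm, the stress block lies entirely in the flange; analyse as a rectangular beam of width b_f.
M_n = T(d − a/2) = 428400 × (530 − 8.61) = 223.36 × 10⁶ N·mm.
M_n = 223.36 kN·m.

M_n ≈ 223 kN·m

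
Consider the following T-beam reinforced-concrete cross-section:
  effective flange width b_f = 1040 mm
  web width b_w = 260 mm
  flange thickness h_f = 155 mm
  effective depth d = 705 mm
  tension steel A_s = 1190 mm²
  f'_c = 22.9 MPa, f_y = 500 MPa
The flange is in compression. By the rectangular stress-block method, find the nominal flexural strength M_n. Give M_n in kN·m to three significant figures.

Tension: T = A_s f_y = 1190 × 500 = 595000 N.
Try a within the flange: a = T/(0.85 f'_c b_f) = 595000/(0.85 × 22.9 × 1040) = 29.39 mm.
Since a = 29.39 ≤ h_f = 155 mm, the stress block lies entirely in the flange; analyse as a rectangular beam of width b_f.
M_n = T(d − a/2) = 595000 × (705 − 14.695) = 410.73 × 10⁶ N·mm.
M_n = 410.73 kN·m.

M_n ≈ 411 kN·m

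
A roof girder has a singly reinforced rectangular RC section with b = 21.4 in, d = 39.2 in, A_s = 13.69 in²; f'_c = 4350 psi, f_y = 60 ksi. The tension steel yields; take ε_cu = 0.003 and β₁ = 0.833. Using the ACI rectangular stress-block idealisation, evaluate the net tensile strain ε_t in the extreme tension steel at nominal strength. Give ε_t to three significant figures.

a = A_s f_y/(0.85 f'_c b) = 10.381 in.
β₁ = 0.833, so c = a/β₁ = 10.381/0.833 = 12.462 in.
From the linear strain diagram with ε_cu = 0.003: ε_t = 0.003 (d − c)/c = 0.003 × (39.2 − 12.462)/12.462 = 0.00644.
Since ε_t ≥ 0.005, the section is tension-controlled.

ε_t ≈ 0.00644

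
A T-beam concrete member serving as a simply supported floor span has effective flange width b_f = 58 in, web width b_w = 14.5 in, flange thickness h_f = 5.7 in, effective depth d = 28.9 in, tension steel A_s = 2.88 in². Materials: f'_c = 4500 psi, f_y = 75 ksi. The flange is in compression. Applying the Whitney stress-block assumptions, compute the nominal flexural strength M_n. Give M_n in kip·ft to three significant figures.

Tension: T = A_s f_y = 2.88 × 75 = 216 kips.
Try a within the flange: a = T/(0.85 f'_c b_f) = 216/(0.85 × 4.5 × 58) = 0.974 in.
Since a = 0.974 ≤ h_f = 5.7 in, the stress block lies entirely in the flange; analyse as a rectangular beam of width b_f.
M_n = T(d − a/2) = 216 × (28.9 − 0.487) = 6137.2 kip·in.
M_n = 6137.2/12 = 511.43 kip·ft.

M_n ≈ 511 kip·ft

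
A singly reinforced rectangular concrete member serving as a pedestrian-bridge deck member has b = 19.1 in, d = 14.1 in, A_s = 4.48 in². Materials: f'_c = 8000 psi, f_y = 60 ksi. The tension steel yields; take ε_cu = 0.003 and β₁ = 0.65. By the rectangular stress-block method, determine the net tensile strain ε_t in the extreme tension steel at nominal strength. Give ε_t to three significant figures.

ε_t ≈ 0.0103

a = A_s f_y/(0.85 f'_c b) = 2.070 in.
β₁ = 0.65, so c = a/β₁ = 2.070/0.65 = 3.185 in.
From the linear strain diagram with ε_cu = 0.003: ε_t = 0.003 (d − c)/c = 0.003 × (14.1 − 3.185)/3.185 = 0.0103.
Since ε_t ≥ 0.005, the section is tension-controlled.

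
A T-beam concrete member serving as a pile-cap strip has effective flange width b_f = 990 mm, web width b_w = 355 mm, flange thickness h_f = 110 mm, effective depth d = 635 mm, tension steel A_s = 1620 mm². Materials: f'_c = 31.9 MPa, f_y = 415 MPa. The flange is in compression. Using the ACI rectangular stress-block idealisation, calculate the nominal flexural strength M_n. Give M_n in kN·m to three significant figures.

M_n ≈ 418 kN·m

Tension: T = A_s f_y = 1620 × 415 = 672300 N.
Try a within the flange: a = T/(0.85 f'_c b_f) = 672300/(0.85 × 31.9 × 990) = 25.04 mm.
Since a = 25.04 ≤ h_f = 110 mm, the stress block lies entirely in the flange; analyse as a rectangular beam of width b_f.
M_n = T(d − a/2) = 672300 × (635 − 12.52) = 418.49 × 10⁶ N·mm.
M_n = 418.49 kN·m.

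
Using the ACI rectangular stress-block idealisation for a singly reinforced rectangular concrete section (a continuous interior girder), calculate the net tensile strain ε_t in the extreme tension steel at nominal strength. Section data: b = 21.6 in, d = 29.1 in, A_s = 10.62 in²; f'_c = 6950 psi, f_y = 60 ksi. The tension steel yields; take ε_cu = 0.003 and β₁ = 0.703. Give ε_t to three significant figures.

a = A_s f_y/(0.85 f'_c b) = 4.994 in.
β₁ = 0.703, so c = a/β₁ = 4.994/0.703 = 7.104 in.
From the linear strain diagram with ε_cu = 0.003: ε_t = 0.003 (d − c)/c = 0.003 × (29.1 − 7.104)/7.104 = 0.00929.
Since ε_t ≥ 0.005, the section is tension-controlled.

ε_t ≈ 0.00929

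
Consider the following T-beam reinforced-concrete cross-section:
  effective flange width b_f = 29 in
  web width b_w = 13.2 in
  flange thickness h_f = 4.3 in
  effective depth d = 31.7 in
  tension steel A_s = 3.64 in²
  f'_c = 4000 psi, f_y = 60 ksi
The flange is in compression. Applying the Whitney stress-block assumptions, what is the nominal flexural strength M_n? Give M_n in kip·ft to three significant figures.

M_n ≈ 557 kip·ft

Tension: T = A_s f_y = 3.64 × 60 = 218.4 kips.
Try a within the flange: a = T/(0.85 f'_c b_f) = 218.4/(0.85 × 4 × 29) = 2.215 in.
Since a = 2.215 ≤ h_f = 4.3 in, the stress block lies entirely in the flange; analyse as a rectangular beam of width b_f.
M_n = T(d − a/2) = 218.4 × (31.7 − 1.1075) = 6681.4 kip·in.
M_n = 6681.4/12 = 556.78 kip·ft.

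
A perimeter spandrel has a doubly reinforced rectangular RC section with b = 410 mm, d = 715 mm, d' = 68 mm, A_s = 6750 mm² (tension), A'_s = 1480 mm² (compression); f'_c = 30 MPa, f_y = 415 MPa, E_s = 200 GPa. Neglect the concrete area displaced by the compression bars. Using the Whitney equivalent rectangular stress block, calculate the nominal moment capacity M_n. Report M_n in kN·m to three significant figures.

Assume both tension and compression steel yield.
Net tension couple steel: A_s − A'_s = 5270 mm².
a = (A_s − A'_s) f_y / (0.85 f'_c b) = 2187050/(0.85 × 30 × 410) = 209.19 mm.
c = a/β₁ = 209.19/0.836 = 250.23 mm; ε'_s = 0.003(c − d')/c = 0.0022 ≥ f_y/E_s = 0.0021, so compression steel does yield.
M_n = (A_s − A'_s) f_y (d − a/2) + A'_s f_y (d − d') = [2187050 × (715 − 104.595) + 614200 × (715 − 68)] × 10⁻⁶ = 1334.99 + 397.39 = 1732.38 kN·m.

M_n ≈ 1730 kN·m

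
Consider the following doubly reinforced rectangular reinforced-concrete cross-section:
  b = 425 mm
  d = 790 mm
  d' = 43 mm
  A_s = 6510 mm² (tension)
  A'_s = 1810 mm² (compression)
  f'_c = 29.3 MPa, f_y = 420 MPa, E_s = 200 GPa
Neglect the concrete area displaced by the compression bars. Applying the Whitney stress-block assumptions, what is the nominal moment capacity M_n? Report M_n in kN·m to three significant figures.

Assume both tension and compression steel yield.
Net tension couple steel: A_s − A'_s = 4700 mm².
a = (A_s − A'_s) f_y / (0.85 f'_c b) = 1974000/(0.85 × 29.3 × 425) = 186.50 mm.
c = a/β₁ = 186.50/0.841 = 221.76 mm; ε'_s = 0.003(c − d')/c = 0.0024 ≥ f_y/E_s = 0.0021, so compression steel does yield.
M_n = (A_s − A'_s) f_y (d − a/2) + A'_s f_y (d − d') = [1974000 × (790 − 93.25) + 760200 × (790 − 43)] × 10⁻⁶ = 1375.38 + 567.87 = 1943.25 kN·m.

M_n ≈ 1940 kN·m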